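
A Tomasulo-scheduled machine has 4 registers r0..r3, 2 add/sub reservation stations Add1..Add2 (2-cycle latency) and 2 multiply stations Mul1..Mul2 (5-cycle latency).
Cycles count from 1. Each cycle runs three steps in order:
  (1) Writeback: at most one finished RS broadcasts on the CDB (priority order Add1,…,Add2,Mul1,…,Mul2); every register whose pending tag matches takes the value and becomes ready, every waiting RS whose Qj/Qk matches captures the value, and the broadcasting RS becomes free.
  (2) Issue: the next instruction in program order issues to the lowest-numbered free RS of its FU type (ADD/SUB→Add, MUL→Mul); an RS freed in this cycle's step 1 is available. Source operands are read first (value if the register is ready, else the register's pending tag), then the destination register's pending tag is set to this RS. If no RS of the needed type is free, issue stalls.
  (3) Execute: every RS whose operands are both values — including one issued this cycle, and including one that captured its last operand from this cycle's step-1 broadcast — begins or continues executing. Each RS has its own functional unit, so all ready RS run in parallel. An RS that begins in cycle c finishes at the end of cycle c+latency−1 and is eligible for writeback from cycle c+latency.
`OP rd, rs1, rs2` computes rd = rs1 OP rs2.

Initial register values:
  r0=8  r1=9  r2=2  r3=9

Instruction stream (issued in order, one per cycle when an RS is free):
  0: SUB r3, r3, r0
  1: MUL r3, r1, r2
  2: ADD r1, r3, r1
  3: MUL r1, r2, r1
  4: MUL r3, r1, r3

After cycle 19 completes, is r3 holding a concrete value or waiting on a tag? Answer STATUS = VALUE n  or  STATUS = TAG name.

STATUS = VALUE 972

c1: issue SUB r3<-Add1 | r0:8,r1:9,r2:2,r3:Add1
c2: issue MUL r3<-Mul1 | r0:8,r1:9,r2:2,r3:Mul1
c3: CDB Add1=1; issue ADD r1<-Add1 | r0:8,r1:Add1,r2:2,r3:Mul1
c4: issue MUL r1<-Mul2 | r0:8,r1:Mul2,r2:2,r3:Mul1
c5: stall | r0:8,r1:Mul2,r2:2,r3:Mul1
c6: stall | r0:8,r1:Mul2,r2:2,r3:Mul1
c7: CDB Mul1=18; issue MUL r3<-Mul1 | r0:8,r1:Mul2,r2:2,r3:Mul1
c8: - | r0:8,r1:Mul2,r2:2,r3:Mul1
c9: CDB Add1=27 | r0:8,r1:Mul2,r2:2,r3:Mul1
c10: - | r0:8,r1:Mul2,r2:2,r3:Mul1
c11: - | r0:8,r1:Mul2,r2:2,r3:Mul1
c12: - | r0:8,r1:Mul2,r2:2,r3:Mul1
c13: - | r0:8,r1:Mul2,r2:2,r3:Mul1
c14: CDB Mul2=54 | r0:8,r1:54,r2:2,r3:Mul1
c15: - | r0:8,r1:54,r2:2,r3:Mul1
c16: - | r0:8,r1:54,r2:2,r3:Mul1
c17: - | r0:8,r1:54,r2:2,r3:Mul1
c18: - | r0:8,r1:54,r2:2,r3:Mul1
c19: CDB Mul1=972 | r0:8,r1:54,r2:2,r3:972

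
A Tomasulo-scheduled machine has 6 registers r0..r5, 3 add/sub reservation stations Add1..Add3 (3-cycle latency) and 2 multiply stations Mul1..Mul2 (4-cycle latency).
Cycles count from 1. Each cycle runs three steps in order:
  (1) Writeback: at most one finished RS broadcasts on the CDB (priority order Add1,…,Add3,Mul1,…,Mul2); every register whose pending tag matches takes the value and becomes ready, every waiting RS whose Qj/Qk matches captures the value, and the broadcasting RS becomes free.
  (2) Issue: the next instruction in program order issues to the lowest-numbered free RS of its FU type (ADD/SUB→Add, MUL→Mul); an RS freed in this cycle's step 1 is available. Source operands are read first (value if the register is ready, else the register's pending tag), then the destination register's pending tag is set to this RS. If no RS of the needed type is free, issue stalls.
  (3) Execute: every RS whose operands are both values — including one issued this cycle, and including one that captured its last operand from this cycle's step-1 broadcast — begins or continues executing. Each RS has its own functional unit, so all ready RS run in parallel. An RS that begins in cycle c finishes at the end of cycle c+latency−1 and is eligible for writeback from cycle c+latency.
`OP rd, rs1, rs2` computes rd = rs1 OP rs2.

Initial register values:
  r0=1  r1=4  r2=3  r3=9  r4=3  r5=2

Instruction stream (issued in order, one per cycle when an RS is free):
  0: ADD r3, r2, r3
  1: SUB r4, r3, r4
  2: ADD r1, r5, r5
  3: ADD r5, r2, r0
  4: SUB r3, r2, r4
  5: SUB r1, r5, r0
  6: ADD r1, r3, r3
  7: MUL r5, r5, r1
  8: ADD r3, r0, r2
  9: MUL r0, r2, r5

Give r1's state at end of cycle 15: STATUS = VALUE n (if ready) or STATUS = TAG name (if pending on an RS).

c1: issue ADD r3<-Add1 | r0:1,r1:4,r2:3,r3:Add1,r4:3,r5:2
c2: issue SUB r4<-Add2 | r0:1,r1:4,r2:3,r3:Add1,r4:Add2,r5:2
c3: issue ADD r1<-Add3 | r0:1,r1:Add3,r2:3,r3:Add1,r4:Add2,r5:2
c4: CDB Add1=12; issue ADD r5<-Add1 | r0:1,r1:Add3,r2:3,r3:12,r4:Add2,r5:Add1
c5: stall | r0:1,r1:Add3,r2:3,r3:12,r4:Add2,r5:Add1
c6: CDB Add3=4; issue SUB r3<-Add3 | r0:1,r1:4,r2:3,r3:Add3,r4:Add2,r5:Add1
c7: CDB Add1=4; issue SUB r1<-Add1 | r0:1,r1:Add1,r2:3,r3:Add3,r4:Add2,r5:4
c8: CDB Add2=9; issue ADD r1<-Add2 | r0:1,r1:Add2,r2:3,r3:Add3,r4:9,r5:4
c9: issue MUL r5<-Mul1 | r0:1,r1:Add2,r2:3,r3:Add3,r4:9,r5:Mul1
c10: CDB Add1=3; issue ADD r3<-Add1 | r0:1,r1:Add2,r2:3,r3:Add1,r4:9,r5:Mul1
c11: CDB Add3=-6; issue MUL r0<-Mul2 | r0:Mul2,r1:Add2,r2:3,r3:Add1,r4:9,r5:Mul1
c12: - | r0:Mul2,r1:Add2,r2:3,r3:Add1,r4:9,r5:Mul1
c13: CDB Add1=4 | r0:Mul2,r1:Add2,r2:3,r3:4,r4:9,r5:Mul1
c14: CDB Add2=-12 | r0:Mul2,r1:-12,r2:3,r3:4,r4:9,r5:Mul1
c15: - | r0:Mul2,r1:-12,r2:3,r3:4,r4:9,r5:Mul1

STATUS = VALUE -12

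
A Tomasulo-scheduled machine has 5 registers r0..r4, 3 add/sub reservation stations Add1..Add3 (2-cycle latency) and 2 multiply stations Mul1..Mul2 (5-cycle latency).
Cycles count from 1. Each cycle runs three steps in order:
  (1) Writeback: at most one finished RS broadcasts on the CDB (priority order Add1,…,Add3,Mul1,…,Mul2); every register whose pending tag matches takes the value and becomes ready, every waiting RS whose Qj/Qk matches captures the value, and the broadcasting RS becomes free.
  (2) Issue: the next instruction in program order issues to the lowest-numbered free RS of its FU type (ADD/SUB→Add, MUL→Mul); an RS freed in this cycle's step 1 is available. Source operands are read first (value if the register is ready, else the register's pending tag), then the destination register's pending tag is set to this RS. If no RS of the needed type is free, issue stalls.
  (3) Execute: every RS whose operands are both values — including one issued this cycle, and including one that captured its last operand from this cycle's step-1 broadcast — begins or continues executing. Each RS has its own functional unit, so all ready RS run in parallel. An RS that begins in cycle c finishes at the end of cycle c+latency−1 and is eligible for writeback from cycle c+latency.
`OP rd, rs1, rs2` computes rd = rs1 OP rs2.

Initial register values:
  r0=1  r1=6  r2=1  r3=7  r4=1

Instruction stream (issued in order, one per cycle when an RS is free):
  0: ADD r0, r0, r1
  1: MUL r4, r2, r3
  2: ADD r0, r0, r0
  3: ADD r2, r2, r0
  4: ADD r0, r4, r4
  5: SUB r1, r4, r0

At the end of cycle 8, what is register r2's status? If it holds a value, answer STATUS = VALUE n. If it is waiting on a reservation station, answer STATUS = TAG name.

STATUS = VALUE 15

  c1: issue ADD r0<-Add1  regs: r0:Add1,r1:6,r2:1,r3:7,r4:1
  c2: issue MUL r4<-Mul1  regs: r0:Add1,r1:6,r2:1,r3:7,r4:Mul1
  c3: CDB Add1=7; issue ADD r0<-Add1  regs: r0:Add1,r1:6,r2:1,r3:7,r4:Mul1
  c4: issue ADD r2<-Add2  regs: r0:Add1,r1:6,r2:Add2,r3:7,r4:Mul1
  c5: CDB Add1=14; issue ADD r0<-Add1  regs: r0:Add1,r1:6,r2:Add2,r3:7,r4:Mul1
  c6: issue SUB r1<-Add3  regs: r0:Add1,r1:Add3,r2:Add2,r3:7,r4:Mul1
  c7: CDB Add2=15  regs: r0:Add1,r1:Add3,r2:15,r3:7,r4:Mul1
  c8: CDB Mul1=7  regs: r0:Add1,r1:Add3,r2:15,r3:7,r4:7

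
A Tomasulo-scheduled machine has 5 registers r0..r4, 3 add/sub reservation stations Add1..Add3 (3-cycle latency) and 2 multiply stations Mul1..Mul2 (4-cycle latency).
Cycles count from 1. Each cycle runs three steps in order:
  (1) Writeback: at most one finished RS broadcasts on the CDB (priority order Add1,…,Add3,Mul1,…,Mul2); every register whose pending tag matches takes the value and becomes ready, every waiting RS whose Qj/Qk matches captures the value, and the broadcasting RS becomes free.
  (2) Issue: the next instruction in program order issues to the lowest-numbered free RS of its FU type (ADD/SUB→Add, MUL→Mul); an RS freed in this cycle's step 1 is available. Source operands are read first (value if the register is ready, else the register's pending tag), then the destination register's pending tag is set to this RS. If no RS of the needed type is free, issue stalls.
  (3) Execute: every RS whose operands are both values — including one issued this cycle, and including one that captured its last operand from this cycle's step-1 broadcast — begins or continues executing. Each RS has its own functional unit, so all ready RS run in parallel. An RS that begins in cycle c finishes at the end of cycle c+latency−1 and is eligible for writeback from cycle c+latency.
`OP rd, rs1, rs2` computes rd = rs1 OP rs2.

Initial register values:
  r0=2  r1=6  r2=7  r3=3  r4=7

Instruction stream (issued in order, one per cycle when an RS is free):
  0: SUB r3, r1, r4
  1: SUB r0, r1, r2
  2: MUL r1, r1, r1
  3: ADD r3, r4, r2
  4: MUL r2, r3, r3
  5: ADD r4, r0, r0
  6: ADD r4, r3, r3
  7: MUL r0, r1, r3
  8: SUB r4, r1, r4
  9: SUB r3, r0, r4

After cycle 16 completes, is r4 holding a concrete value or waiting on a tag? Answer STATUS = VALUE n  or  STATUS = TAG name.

STATUS = VALUE 8

c1: issue SUB r3<-Add1 | r0:2,r1:6,r2:7,r3:Add1,r4:7
c2: issue SUB r0<-Add2 | r0:Add2,r1:6,r2:7,r3:Add1,r4:7
c3: issue MUL r1<-Mul1 | r0:Add2,r1:Mul1,r2:7,r3:Add1,r4:7
c4: CDB Add1=-1; issue ADD r3<-Add1 | r0:Add2,r1:Mul1,r2:7,r3:Add1,r4:7
c5: CDB Add2=-1; issue MUL r2<-Mul2 | r0:-1,r1:Mul1,r2:Mul2,r3:Add1,r4:7
c6: issue ADD r4<-Add2 | r0:-1,r1:Mul1,r2:Mul2,r3:Add1,r4:Add2
c7: CDB Add1=14; issue ADD r4<-Add1 | r0:-1,r1:Mul1,r2:Mul2,r3:14,r4:Add1
c8: CDB Mul1=36; issue MUL r0<-Mul1 | r0:Mul1,r1:36,r2:Mul2,r3:14,r4:Add1
c9: CDB Add2=-2; issue SUB r4<-Add2 | r0:Mul1,r1:36,r2:Mul2,r3:14,r4:Add2
c10: CDB Add1=28; issue SUB r3<-Add1 | r0:Mul1,r1:36,r2:Mul2,r3:Add1,r4:Add2
c11: CDB Mul2=196 | r0:Mul1,r1:36,r2:196,r3:Add1,r4:Add2
c12: CDB Mul1=504 | r0:504,r1:36,r2:196,r3:Add1,r4:Add2
c13: CDB Add2=8 | r0:504,r1:36,r2:196,r3:Add1,r4:8
c14: - | r0:504,r1:36,r2:196,r3:Add1,r4:8
c15: - | r0:504,r1:36,r2:196,r3:Add1,r4:8
c16: CDB Add1=496 | r0:504,r1:36,r2:196,r3:496,r4:8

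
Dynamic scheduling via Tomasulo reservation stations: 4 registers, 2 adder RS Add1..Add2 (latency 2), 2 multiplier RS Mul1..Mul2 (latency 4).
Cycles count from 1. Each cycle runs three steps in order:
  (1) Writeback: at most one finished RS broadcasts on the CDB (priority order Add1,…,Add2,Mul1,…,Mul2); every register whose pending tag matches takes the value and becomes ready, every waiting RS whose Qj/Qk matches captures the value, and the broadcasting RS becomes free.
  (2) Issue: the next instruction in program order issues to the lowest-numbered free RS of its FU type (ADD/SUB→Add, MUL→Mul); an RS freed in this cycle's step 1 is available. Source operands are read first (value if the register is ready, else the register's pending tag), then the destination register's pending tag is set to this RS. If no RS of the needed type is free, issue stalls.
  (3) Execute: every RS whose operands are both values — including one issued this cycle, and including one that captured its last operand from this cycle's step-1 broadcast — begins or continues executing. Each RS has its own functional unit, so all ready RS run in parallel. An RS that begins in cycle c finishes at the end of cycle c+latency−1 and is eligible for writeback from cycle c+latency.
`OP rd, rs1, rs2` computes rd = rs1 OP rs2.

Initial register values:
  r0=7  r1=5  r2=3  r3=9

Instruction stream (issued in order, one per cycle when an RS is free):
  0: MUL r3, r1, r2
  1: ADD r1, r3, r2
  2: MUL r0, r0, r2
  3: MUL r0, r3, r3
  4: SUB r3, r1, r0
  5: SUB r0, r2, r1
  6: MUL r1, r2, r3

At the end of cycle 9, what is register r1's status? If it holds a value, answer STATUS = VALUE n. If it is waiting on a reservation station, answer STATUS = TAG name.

c1: issue MUL r3<-Mul1 | r0:7,r1:5,r2:3,r3:Mul1
c2: issue ADD r1<-Add1 | r0:7,r1:Add1,r2:3,r3:Mul1
c3: issue MUL r0<-Mul2 | r0:Mul2,r1:Add1,r2:3,r3:Mul1
c4: stall | r0:Mul2,r1:Add1,r2:3,r3:Mul1
c5: CDB Mul1=15; issue MUL r0<-Mul1 | r0:Mul1,r1:Add1,r2:3,r3:15
c6: issue SUB r3<-Add2 | r0:Mul1,r1:Add1,r2:3,r3:Add2
c7: CDB Add1=18; issue SUB r0<-Add1 | r0:Add1,r1:18,r2:3,r3:Add2
c8: CDB Mul2=21; issue MUL r1<-Mul2 | r0:Add1,r1:Mul2,r2:3,r3:Add2
c9: CDB Add1=-15 | r0:-15,r1:Mul2,r2:3,r3:Add2

STATUS = TAG Mul2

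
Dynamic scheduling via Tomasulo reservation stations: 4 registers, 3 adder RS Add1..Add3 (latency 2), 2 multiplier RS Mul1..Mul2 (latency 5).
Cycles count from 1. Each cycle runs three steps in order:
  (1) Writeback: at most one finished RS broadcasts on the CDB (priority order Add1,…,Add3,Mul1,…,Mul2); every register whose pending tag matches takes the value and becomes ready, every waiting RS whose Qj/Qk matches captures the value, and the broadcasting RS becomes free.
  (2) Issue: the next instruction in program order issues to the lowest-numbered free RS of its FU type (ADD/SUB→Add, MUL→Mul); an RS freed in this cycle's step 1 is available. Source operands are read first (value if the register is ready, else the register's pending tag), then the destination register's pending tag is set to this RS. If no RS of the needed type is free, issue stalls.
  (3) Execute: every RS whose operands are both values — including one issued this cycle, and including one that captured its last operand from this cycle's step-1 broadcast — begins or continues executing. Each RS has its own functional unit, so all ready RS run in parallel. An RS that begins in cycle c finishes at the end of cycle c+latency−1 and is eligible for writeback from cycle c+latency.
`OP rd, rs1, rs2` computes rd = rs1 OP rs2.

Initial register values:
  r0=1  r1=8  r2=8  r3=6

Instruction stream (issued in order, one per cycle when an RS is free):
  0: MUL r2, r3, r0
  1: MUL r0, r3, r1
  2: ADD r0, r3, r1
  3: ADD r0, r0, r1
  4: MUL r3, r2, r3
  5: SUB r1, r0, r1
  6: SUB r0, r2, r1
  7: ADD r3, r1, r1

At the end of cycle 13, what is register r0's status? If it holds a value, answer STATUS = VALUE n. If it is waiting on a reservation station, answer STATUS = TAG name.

STATUS = VALUE -8

c1: issue MUL r2<-Mul1 | r0:1,r1:8,r2:Mul1,r3:6
c2: issue MUL r0<-Mul2 | r0:Mul2,r1:8,r2:Mul1,r3:6
c3: issue ADD r0<-Add1 | r0:Add1,r1:8,r2:Mul1,r3:6
c4: issue ADD r0<-Add2 | r0:Add2,r1:8,r2:Mul1,r3:6
c5: CDB Add1=14; stall | r0:Add2,r1:8,r2:Mul1,r3:6
c6: CDB Mul1=6; issue MUL r3<-Mul1 | r0:Add2,r1:8,r2:6,r3:Mul1
c7: CDB Add2=22; issue SUB r1<-Add1 | r0:22,r1:Add1,r2:6,r3:Mul1
c8: CDB Mul2=48; issue SUB r0<-Add2 | r0:Add2,r1:Add1,r2:6,r3:Mul1
c9: CDB Add1=14; issue ADD r3<-Add1 | r0:Add2,r1:14,r2:6,r3:Add1
c10: - | r0:Add2,r1:14,r2:6,r3:Add1
c11: CDB Add1=28 | r0:Add2,r1:14,r2:6,r3:28
c12: CDB Add2=-8 | r0:-8,r1:14,r2:6,r3:28
c13: CDB Mul1=36 | r0:-8,r1:14,r2:6,r3:28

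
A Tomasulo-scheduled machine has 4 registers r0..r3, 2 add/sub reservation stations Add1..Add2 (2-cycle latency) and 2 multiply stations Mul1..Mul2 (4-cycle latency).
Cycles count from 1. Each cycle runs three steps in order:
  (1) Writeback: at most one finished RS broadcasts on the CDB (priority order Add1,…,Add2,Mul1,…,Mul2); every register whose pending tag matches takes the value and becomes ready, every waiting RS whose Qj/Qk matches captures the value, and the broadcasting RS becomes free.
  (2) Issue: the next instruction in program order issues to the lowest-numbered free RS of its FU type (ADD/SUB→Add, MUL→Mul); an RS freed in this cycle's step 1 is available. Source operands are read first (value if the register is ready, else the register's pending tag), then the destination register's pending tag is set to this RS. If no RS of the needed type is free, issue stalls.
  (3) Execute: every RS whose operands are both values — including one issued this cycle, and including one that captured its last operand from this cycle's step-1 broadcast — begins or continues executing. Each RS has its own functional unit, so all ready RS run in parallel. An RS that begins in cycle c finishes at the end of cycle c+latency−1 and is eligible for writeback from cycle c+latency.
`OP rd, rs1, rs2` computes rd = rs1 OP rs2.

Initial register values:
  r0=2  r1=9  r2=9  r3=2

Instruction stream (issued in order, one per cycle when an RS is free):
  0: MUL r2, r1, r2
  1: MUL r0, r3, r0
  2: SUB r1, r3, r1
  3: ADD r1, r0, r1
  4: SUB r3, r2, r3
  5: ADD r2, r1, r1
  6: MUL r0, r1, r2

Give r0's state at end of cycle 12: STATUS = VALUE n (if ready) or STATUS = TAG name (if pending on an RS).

STATUS = TAG Mul1

  c1: issue MUL r2<-Mul1  regs: r0:2,r1:9,r2:Mul1,r3:2
  c2: issue MUL r0<-Mul2  regs: r0:Mul2,r1:9,r2:Mul1,r3:2
  c3: issue SUB r1<-Add1  regs: r0:Mul2,r1:Add1,r2:Mul1,r3:2
  c4: issue ADD r1<-Add2  regs: r0:Mul2,r1:Add2,r2:Mul1,r3:2
  c5: CDB Add1=-7; issue SUB r3<-Add1  regs: r0:Mul2,r1:Add2,r2:Mul1,r3:Add1
  c6: CDB Mul1=81; stall  regs: r0:Mul2,r1:Add2,r2:81,r3:Add1
  c7: CDB Mul2=4; stall  regs: r0:4,r1:Add2,r2:81,r3:Add1
  c8: CDB Add1=79; issue ADD r2<-Add1  regs: r0:4,r1:Add2,r2:Add1,r3:79
  c9: CDB Add2=-3; issue MUL r0<-Mul1  regs: r0:Mul1,r1:-3,r2:Add1,r3:79
  c10: -  regs: r0:Mul1,r1:-3,r2:Add1,r3:79
  c11: CDB Add1=-6  regs: r0:Mul1,r1:-3,r2:-6,r3:79
  c12: -  regs: r0:Mul1,r1:-3,r2:-6,r3:79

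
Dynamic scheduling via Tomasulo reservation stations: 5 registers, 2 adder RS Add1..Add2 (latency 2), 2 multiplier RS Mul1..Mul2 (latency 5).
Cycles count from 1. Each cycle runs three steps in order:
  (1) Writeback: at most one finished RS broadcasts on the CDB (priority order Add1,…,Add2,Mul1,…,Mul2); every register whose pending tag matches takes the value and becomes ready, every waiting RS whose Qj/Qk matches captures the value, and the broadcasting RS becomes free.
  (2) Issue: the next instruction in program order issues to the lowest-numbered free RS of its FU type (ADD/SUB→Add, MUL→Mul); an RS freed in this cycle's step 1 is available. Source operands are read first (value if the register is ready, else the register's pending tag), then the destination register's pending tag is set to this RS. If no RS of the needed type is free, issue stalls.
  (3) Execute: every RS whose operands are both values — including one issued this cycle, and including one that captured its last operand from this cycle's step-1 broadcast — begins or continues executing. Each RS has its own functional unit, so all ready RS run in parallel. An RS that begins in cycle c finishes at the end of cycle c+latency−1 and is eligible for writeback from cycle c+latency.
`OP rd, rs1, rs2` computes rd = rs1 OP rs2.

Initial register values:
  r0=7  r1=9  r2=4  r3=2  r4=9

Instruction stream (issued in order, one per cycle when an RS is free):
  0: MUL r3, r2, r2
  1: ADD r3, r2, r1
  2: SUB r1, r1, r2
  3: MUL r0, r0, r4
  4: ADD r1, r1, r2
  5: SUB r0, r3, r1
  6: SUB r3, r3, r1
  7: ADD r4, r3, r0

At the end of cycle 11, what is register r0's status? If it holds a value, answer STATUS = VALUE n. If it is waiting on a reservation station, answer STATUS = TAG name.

STATUS = VALUE 4

  c1: issue MUL r3<-Mul1  regs: r0:7,r1:9,r2:4,r3:Mul1,r4:9
  c2: issue ADD r3<-Add1  regs: r0:7,r1:9,r2:4,r3:Add1,r4:9
  c3: issue SUB r1<-Add2  regs: r0:7,r1:Add2,r2:4,r3:Add1,r4:9
  c4: CDB Add1=13; issue MUL r0<-Mul2  regs: r0:Mul2,r1:Add2,r2:4,r3:13,r4:9
  c5: CDB Add2=5; issue ADD r1<-Add1  regs: r0:Mul2,r1:Add1,r2:4,r3:13,r4:9
  c6: CDB Mul1=16; issue SUB r0<-Add2  regs: r0:Add2,r1:Add1,r2:4,r3:13,r4:9
  c7: CDB Add1=9; issue SUB r3<-Add1  regs: r0:Add2,r1:9,r2:4,r3:Add1,r4:9
  c8: stall  regs: r0:Add2,r1:9,r2:4,r3:Add1,r4:9
  c9: CDB Add1=4; issue ADD r4<-Add1  regs: r0:Add2,r1:9,r2:4,r3:4,r4:Add1
  c10: CDB Add2=4  regs: r0:4,r1:9,r2:4,r3:4,r4:Add1
  c11: CDB Mul2=63  regs: r0:4,r1:9,r2:4,r3:4,r4:Add1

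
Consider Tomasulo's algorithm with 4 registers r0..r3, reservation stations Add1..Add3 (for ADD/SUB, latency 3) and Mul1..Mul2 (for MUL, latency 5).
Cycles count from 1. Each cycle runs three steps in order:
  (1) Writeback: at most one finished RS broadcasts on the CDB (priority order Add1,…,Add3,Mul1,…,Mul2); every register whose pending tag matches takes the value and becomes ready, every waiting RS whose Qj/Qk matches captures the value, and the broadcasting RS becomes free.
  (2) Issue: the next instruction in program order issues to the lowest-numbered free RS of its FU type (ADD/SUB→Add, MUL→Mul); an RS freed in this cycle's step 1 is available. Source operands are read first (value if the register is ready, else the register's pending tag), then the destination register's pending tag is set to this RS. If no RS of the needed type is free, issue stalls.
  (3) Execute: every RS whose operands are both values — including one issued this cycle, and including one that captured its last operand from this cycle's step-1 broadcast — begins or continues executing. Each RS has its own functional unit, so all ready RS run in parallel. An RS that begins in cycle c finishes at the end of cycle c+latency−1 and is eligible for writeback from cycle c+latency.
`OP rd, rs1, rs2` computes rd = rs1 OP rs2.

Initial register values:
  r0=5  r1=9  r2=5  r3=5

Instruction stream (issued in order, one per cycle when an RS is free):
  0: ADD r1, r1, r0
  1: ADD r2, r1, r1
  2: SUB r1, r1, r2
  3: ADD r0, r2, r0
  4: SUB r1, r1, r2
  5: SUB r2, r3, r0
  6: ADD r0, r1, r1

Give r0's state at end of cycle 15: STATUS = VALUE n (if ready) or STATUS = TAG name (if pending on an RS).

cycle 1: issue ADD r1<-Add1 // r0:5,r1:Add1,r2:5,r3:5
cycle 2: issue ADD r2<-Add2 // r0:5,r1:Add1,r2:Add2,r3:5
cycle 3: issue SUB r1<-Add3 // r0:5,r1:Add3,r2:Add2,r3:5
cycle 4: CDB Add1=14; issue ADD r0<-Add1 // r0:Add1,r1:Add3,r2:Add2,r3:5
cycle 5: stall // r0:Add1,r1:Add3,r2:Add2,r3:5
cycle 6: stall // r0:Add1,r1:Add3,r2:Add2,r3:5
cycle 7: CDB Add2=28; issue SUB r1<-Add2 // r0:Add1,r1:Add2,r2:28,r3:5
cycle 8: stall // r0:Add1,r1:Add2,r2:28,r3:5
cycle 9: stall // r0:Add1,r1:Add2,r2:28,r3:5
cycle 10: CDB Add1=33; issue SUB r2<-Add1 // r0:33,r1:Add2,r2:Add1,r3:5
cycle 11: CDB Add3=-14; issue ADD r0<-Add3 // r0:Add3,r1:Add2,r2:Add1,r3:5
cycle 12: - // r0:Add3,r1:Add2,r2:Add1,r3:5
cycle 13: CDB Add1=-28 // r0:Add3,r1:Add2,r2:-28,r3:5
cycle 14: CDB Add2=-42 // r0:Add3,r1:-42,r2:-28,r3:5
cycle 15: - // r0:Add3,r1:-42,r2:-28,r3:5

STATUS = TAG Add3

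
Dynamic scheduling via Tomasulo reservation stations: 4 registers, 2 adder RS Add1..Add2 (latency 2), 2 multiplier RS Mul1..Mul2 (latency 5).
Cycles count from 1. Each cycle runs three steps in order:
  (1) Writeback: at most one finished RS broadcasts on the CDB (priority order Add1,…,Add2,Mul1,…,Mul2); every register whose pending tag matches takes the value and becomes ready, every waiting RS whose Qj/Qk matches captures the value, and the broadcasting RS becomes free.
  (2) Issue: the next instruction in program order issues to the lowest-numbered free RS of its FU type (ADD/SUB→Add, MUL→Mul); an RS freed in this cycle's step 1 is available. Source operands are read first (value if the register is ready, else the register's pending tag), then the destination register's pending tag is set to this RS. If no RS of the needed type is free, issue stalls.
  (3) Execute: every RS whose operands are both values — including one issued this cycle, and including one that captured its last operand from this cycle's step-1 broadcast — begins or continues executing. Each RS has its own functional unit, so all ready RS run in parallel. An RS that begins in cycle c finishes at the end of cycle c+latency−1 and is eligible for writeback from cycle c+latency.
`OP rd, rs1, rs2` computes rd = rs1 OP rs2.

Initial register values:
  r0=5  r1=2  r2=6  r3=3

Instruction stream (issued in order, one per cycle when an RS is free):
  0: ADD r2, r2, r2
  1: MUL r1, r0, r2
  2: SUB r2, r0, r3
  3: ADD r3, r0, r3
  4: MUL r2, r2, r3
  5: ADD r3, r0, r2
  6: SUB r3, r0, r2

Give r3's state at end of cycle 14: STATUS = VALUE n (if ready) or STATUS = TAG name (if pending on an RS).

c1: issue ADD r2<-Add1 | r0:5,r1:2,r2:Add1,r3:3
c2: issue MUL r1<-Mul1 | r0:5,r1:Mul1,r2:Add1,r3:3
c3: CDB Add1=12; issue SUB r2<-Add1 | r0:5,r1:Mul1,r2:Add1,r3:3
c4: issue ADD r3<-Add2 | r0:5,r1:Mul1,r2:Add1,r3:Add2
c5: CDB Add1=2; issue MUL r2<-Mul2 | r0:5,r1:Mul1,r2:Mul2,r3:Add2
c6: CDB Add2=8; issue ADD r3<-Add1 | r0:5,r1:Mul1,r2:Mul2,r3:Add1
c7: issue SUB r3<-Add2 | r0:5,r1:Mul1,r2:Mul2,r3:Add2
c8: CDB Mul1=60 | r0:5,r1:60,r2:Mul2,r3:Add2
c9: - | r0:5,r1:60,r2:Mul2,r3:Add2
c10: - | r0:5,r1:60,r2:Mul2,r3:Add2
c11: CDB Mul2=16 | r0:5,r1:60,r2:16,r3:Add2
c12: - | r0:5,r1:60,r2:16,r3:Add2
c13: CDB Add1=21 | r0:5,r1:60,r2:16,r3:Add2
c14: CDB Add2=-11 | r0:5,r1:60,r2:16,r3:-11

STATUS = VALUE -11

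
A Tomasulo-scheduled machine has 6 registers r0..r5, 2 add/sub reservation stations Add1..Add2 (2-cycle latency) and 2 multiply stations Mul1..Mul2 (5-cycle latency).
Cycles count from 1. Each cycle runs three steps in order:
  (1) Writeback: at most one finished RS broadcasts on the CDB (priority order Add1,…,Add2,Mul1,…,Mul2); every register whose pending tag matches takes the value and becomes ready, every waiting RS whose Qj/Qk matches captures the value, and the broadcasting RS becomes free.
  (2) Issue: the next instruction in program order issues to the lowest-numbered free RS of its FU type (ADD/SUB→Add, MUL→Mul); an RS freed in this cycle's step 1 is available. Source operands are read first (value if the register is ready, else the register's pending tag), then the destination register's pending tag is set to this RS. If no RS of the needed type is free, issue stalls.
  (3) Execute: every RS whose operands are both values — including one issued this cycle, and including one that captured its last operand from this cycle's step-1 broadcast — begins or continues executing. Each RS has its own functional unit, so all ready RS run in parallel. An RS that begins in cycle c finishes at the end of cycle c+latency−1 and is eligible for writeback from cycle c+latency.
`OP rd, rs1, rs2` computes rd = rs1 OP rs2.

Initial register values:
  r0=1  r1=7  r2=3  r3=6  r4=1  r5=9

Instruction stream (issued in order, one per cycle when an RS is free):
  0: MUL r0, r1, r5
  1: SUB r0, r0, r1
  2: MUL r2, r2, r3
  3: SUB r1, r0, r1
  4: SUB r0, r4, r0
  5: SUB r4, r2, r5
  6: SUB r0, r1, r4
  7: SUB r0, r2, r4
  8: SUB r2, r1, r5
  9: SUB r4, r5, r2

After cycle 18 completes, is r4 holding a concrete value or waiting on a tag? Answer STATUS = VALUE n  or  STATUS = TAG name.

c1: issue MUL r0<-Mul1 | r0:Mul1,r1:7,r2:3,r3:6,r4:1,r5:9
c2: issue SUB r0<-Add1 | r0:Add1,r1:7,r2:3,r3:6,r4:1,r5:9
c3: issue MUL r2<-Mul2 | r0:Add1,r1:7,r2:Mul2,r3:6,r4:1,r5:9
c4: issue SUB r1<-Add2 | r0:Add1,r1:Add2,r2:Mul2,r3:6,r4:1,r5:9
c5: stall | r0:Add1,r1:Add2,r2:Mul2,r3:6,r4:1,r5:9
c6: CDB Mul1=63; stall | r0:Add1,r1:Add2,r2:Mul2,r3:6,r4:1,r5:9
c7: stall | r0:Add1,r1:Add2,r2:Mul2,r3:6,r4:1,r5:9
c8: CDB Add1=56; issue SUB r0<-Add1 | r0:Add1,r1:Add2,r2:Mul2,r3:6,r4:1,r5:9
c9: CDB Mul2=18; stall | r0:Add1,r1:Add2,r2:18,r3:6,r4:1,r5:9
c10: CDB Add1=-55; issue SUB r4<-Add1 | r0:-55,r1:Add2,r2:18,r3:6,r4:Add1,r5:9
c11: CDB Add2=49; issue SUB r0<-Add2 | r0:Add2,r1:49,r2:18,r3:6,r4:Add1,r5:9
c12: CDB Add1=9; issue SUB r0<-Add1 | r0:Add1,r1:49,r2:18,r3:6,r4:9,r5:9
c13: stall | r0:Add1,r1:49,r2:18,r3:6,r4:9,r5:9
c14: CDB Add1=9; issue SUB r2<-Add1 | r0:9,r1:49,r2:Add1,r3:6,r4:9,r5:9
c15: CDB Add2=40; issue SUB r4<-Add2 | r0:9,r1:49,r2:Add1,r3:6,r4:Add2,r5:9
c16: CDB Add1=40 | r0:9,r1:49,r2:40,r3:6,r4:Add2,r5:9
c17: - | r0:9,r1:49,r2:40,r3:6,r4:Add2,r5:9
c18: CDB Add2=-31 | r0:9,r1:49,r2:40,r3:6,r4:-31,r5:9

STATUS = VALUE -31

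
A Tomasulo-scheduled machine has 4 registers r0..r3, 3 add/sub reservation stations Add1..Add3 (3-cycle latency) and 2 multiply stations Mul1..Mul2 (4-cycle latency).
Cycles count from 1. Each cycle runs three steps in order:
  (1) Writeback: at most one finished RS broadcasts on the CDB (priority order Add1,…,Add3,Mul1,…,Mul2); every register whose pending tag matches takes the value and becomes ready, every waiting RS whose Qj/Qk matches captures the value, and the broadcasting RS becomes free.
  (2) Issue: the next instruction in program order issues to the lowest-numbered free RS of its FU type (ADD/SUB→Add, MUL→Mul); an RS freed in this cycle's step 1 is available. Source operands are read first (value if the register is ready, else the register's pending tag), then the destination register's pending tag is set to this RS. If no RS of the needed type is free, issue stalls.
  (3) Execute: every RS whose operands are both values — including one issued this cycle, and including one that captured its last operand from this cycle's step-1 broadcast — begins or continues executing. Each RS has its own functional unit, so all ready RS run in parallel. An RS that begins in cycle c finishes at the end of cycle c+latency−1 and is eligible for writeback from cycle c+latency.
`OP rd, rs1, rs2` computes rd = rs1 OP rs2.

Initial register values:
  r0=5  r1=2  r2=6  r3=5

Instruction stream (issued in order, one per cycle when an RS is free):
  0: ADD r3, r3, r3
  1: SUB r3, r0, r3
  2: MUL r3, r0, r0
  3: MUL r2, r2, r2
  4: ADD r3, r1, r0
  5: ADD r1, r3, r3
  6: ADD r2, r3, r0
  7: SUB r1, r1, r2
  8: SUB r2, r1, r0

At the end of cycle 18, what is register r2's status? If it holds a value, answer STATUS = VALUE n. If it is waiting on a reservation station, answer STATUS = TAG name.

STATUS = VALUE -3

cycle 1: issue ADD r3<-Add1 // r0:5,r1:2,r2:6,r3:Add1
cycle 2: issue SUB r3<-Add2 // r0:5,r1:2,r2:6,r3:Add2
cycle 3: issue MUL r3<-Mul1 // r0:5,r1:2,r2:6,r3:Mul1
cycle 4: CDB Add1=10; issue MUL r2<-Mul2 // r0:5,r1:2,r2:Mul2,r3:Mul1
cycle 5: issue ADD r3<-Add1 // r0:5,r1:2,r2:Mul2,r3:Add1
cycle 6: issue ADD r1<-Add3 // r0:5,r1:Add3,r2:Mul2,r3:Add1
cycle 7: CDB Add2=-5; issue ADD r2<-Add2 // r0:5,r1:Add3,r2:Add2,r3:Add1
cycle 8: CDB Add1=7; issue SUB r1<-Add1 // r0:5,r1:Add1,r2:Add2,r3:7
cycle 9: CDB Mul1=25; stall // r0:5,r1:Add1,r2:Add2,r3:7
cycle 10: CDB Mul2=36; stall // r0:5,r1:Add1,r2:Add2,r3:7
cycle 11: CDB Add2=12; issue SUB r2<-Add2 // r0:5,r1:Add1,r2:Add2,r3:7
cycle 12: CDB Add3=14 // r0:5,r1:Add1,r2:Add2,r3:7
cycle 13: - // r0:5,r1:Add1,r2:Add2,r3:7
cycle 14: - // r0:5,r1:Add1,r2:Add2,r3:7
cycle 15: CDB Add1=2 // r0:5,r1:2,r2:Add2,r3:7
cycle 16: - // r0:5,r1:2,r2:Add2,r3:7
cycle 17: - // r0:5,r1:2,r2:Add2,r3:7
cycle 18: CDB Add2=-3 // r0:5,r1:2,r2:-3,r3:7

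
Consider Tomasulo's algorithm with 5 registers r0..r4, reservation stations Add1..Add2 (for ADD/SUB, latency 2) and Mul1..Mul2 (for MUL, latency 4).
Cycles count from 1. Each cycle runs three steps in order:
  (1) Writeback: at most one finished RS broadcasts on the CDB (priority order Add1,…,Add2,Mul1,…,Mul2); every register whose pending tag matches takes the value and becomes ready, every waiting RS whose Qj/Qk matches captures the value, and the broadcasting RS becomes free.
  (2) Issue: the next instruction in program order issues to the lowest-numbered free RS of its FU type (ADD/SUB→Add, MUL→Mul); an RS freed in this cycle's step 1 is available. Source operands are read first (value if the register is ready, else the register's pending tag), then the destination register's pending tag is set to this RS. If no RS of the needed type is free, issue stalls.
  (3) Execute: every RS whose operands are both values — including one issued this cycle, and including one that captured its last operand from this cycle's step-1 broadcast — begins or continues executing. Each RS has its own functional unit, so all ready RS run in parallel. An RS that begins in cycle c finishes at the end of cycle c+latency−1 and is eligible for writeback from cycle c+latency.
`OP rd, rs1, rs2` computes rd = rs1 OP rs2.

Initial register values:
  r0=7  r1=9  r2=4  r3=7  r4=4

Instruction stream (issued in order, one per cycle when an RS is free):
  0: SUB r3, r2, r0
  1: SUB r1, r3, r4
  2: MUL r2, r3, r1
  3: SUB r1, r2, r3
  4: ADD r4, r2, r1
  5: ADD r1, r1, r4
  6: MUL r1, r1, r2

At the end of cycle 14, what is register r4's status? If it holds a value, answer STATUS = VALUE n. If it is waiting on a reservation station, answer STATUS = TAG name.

STATUS = VALUE 45

cycle 1: issue SUB r3<-Add1 // r0:7,r1:9,r2:4,r3:Add1,r4:4
cycle 2: issue SUB r1<-Add2 // r0:7,r1:Add2,r2:4,r3:Add1,r4:4
cycle 3: CDB Add1=-3; issue MUL r2<-Mul1 // r0:7,r1:Add2,r2:Mul1,r3:-3,r4:4
cycle 4: issue SUB r1<-Add1 // r0:7,r1:Add1,r2:Mul1,r3:-3,r4:4
cycle 5: CDB Add2=-7; issue ADD r4<-Add2 // r0:7,r1:Add1,r2:Mul1,r3:-3,r4:Add2
cycle 6: stall // r0:7,r1:Add1,r2:Mul1,r3:-3,r4:Add2
cycle 7: stall // r0:7,r1:Add1,r2:Mul1,r3:-3,r4:Add2
cycle 8: stall // r0:7,r1:Add1,r2:Mul1,r3:-3,r4:Add2
cycle 9: CDB Mul1=21; stall // r0:7,r1:Add1,r2:21,r3:-3,r4:Add2
cycle 10: stall // r0:7,r1:Add1,r2:21,r3:-3,r4:Add2
cycle 11: CDB Add1=24; issue ADD r1<-Add1 // r0:7,r1:Add1,r2:21,r3:-3,r4:Add2
cycle 12: issue MUL r1<-Mul1 // r0:7,r1:Mul1,r2:21,r3:-3,r4:Add2
cycle 13: CDB Add2=45 // r0:7,r1:Mul1,r2:21,r3:-3,r4:45
cycle 14: - // r0:7,r1:Mul1,r2:21,r3:-3,r4:45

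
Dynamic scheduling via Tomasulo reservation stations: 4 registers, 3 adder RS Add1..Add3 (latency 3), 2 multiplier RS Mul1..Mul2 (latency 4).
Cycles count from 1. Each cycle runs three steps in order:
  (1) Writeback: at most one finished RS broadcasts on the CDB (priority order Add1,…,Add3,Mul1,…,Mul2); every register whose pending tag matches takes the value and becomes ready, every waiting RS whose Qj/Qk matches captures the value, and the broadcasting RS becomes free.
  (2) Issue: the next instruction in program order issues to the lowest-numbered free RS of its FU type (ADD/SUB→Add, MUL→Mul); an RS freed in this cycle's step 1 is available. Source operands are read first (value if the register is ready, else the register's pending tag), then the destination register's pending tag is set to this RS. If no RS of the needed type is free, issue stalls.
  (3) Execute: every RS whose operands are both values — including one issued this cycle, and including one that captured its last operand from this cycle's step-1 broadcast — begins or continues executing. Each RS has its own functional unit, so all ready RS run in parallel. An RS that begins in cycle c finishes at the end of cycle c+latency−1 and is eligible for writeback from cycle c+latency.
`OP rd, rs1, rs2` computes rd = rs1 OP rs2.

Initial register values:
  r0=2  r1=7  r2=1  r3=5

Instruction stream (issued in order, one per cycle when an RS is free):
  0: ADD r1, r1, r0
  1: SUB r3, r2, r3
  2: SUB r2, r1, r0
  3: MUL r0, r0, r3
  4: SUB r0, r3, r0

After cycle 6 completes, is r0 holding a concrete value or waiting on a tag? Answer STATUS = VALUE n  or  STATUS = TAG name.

c1: issue ADD r1<-Add1 | r0:2,r1:Add1,r2:1,r3:5
c2: issue SUB r3<-Add2 | r0:2,r1:Add1,r2:1,r3:Add2
c3: issue SUB r2<-Add3 | r0:2,r1:Add1,r2:Add3,r3:Add2
c4: CDB Add1=9; issue MUL r0<-Mul1 | r0:Mul1,r1:9,r2:Add3,r3:Add2
c5: CDB Add2=-4; issue SUB r0<-Add1 | r0:Add1,r1:9,r2:Add3,r3:-4
c6: - | r0:Add1,r1:9,r2:Add3,r3:-4

STATUS = TAG Add1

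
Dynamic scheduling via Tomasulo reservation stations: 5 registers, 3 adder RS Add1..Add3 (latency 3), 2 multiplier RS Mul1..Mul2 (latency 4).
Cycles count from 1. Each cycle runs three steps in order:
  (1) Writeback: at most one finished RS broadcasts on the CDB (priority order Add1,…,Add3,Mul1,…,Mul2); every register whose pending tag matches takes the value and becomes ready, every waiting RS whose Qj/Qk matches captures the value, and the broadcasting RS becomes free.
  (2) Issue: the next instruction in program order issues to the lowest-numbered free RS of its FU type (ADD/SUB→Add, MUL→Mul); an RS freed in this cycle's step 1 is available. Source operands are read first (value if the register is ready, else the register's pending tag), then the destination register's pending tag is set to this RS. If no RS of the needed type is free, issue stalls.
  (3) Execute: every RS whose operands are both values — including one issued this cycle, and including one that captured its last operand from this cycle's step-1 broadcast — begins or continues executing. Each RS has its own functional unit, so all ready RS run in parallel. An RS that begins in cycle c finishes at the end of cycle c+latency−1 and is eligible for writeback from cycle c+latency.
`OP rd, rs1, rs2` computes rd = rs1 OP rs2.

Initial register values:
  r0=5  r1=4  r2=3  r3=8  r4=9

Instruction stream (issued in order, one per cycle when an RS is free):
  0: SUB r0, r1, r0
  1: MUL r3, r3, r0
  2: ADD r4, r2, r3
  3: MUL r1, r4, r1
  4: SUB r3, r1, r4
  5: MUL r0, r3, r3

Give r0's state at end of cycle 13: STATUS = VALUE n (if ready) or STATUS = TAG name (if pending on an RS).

c1: issue SUB r0<-Add1 | r0:Add1,r1:4,r2:3,r3:8,r4:9
c2: issue MUL r3<-Mul1 | r0:Add1,r1:4,r2:3,r3:Mul1,r4:9
c3: issue ADD r4<-Add2 | r0:Add1,r1:4,r2:3,r3:Mul1,r4:Add2
c4: CDB Add1=-1; issue MUL r1<-Mul2 | r0:-1,r1:Mul2,r2:3,r3:Mul1,r4:Add2
c5: issue SUB r3<-Add1 | r0:-1,r1:Mul2,r2:3,r3:Add1,r4:Add2
c6: stall | r0:-1,r1:Mul2,r2:3,r3:Add1,r4:Add2
c7: stall | r0:-1,r1:Mul2,r2:3,r3:Add1,r4:Add2
c8: CDB Mul1=-8; issue MUL r0<-Mul1 | r0:Mul1,r1:Mul2,r2:3,r3:Add1,r4:Add2
c9: - | r0:Mul1,r1:Mul2,r2:3,r3:Add1,r4:Add2
c10: - | r0:Mul1,r1:Mul2,r2:3,r3:Add1,r4:Add2
c11: CDB Add2=-5 | r0:Mul1,r1:Mul2,r2:3,r3:Add1,r4:-5
c12: - | r0:Mul1,r1:Mul2,r2:3,r3:Add1,r4:-5
c13: - | r0:Mul1,r1:Mul2,r2:3,r3:Add1,r4:-5

STATUS = TAG Mul1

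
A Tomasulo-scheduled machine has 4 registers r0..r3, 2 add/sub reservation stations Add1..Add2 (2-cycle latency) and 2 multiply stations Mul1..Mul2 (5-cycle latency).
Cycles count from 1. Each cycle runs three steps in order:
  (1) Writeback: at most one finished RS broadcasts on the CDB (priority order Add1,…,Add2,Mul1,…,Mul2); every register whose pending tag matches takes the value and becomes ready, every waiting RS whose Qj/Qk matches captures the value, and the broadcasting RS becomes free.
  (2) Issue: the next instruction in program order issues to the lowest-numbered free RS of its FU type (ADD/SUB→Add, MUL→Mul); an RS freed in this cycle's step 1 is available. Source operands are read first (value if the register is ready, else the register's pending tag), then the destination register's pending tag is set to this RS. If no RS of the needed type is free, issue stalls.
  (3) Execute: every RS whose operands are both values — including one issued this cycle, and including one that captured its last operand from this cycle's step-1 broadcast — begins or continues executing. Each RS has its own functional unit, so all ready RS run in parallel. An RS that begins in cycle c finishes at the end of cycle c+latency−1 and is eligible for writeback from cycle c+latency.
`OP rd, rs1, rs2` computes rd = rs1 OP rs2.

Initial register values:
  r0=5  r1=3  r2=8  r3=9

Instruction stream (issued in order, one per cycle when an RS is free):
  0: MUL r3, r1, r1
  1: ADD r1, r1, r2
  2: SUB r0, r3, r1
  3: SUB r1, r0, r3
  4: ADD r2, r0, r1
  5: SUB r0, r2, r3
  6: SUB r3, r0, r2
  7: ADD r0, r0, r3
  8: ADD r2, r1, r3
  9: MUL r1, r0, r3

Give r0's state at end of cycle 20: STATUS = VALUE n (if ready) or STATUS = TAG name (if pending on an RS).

c1: issue MUL r3<-Mul1 | r0:5,r1:3,r2:8,r3:Mul1
c2: issue ADD r1<-Add1 | r0:5,r1:Add1,r2:8,r3:Mul1
c3: issue SUB r0<-Add2 | r0:Add2,r1:Add1,r2:8,r3:Mul1
c4: CDB Add1=11; issue SUB r1<-Add1 | r0:Add2,r1:Add1,r2:8,r3:Mul1
c5: stall | r0:Add2,r1:Add1,r2:8,r3:Mul1
c6: CDB Mul1=9; stall | r0:Add2,r1:Add1,r2:8,r3:9
c7: stall | r0:Add2,r1:Add1,r2:8,r3:9
c8: CDB Add2=-2; issue ADD r2<-Add2 | r0:-2,r1:Add1,r2:Add2,r3:9
c9: stall | r0:-2,r1:Add1,r2:Add2,r3:9
c10: CDB Add1=-11; issue SUB r0<-Add1 | r0:Add1,r1:-11,r2:Add2,r3:9
c11: stall | r0:Add1,r1:-11,r2:Add2,r3:9
c12: CDB Add2=-13; issue SUB r3<-Add2 | r0:Add1,r1:-11,r2:-13,r3:Add2
c13: stall | r0:Add1,r1:-11,r2:-13,r3:Add2
c14: CDB Add1=-22; issue ADD r0<-Add1 | r0:Add1,r1:-11,r2:-13,r3:Add2
c15: stall | r0:Add1,r1:-11,r2:-13,r3:Add2
c16: CDB Add2=-9; issue ADD r2<-Add2 | r0:Add1,r1:-11,r2:Add2,r3:-9
c17: issue MUL r1<-Mul1 | r0:Add1,r1:Mul1,r2:Add2,r3:-9
c18: CDB Add1=-31 | r0:-31,r1:Mul1,r2:Add2,r3:-9
c19: CDB Add2=-20 | r0:-31,r1:Mul1,r2:-20,r3:-9
c20: - | r0:-31,r1:Mul1,r2:-20,r3:-9

STATUS = VALUE -31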